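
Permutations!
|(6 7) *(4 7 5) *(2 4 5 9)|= |(2 4 7 6 9)|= 5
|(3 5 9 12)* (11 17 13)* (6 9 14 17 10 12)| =8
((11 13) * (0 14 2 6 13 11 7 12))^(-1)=((0 14 2 6 13 7 12))^(-1)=(0 12 7 13 6 2 14)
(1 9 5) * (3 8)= (1 9 5)(3 8)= [0, 9, 2, 8, 4, 1, 6, 7, 3, 5]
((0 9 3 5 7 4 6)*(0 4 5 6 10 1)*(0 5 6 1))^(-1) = ((0 9 3 1 5 7 6 4 10))^(-1) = (0 10 4 6 7 5 1 3 9)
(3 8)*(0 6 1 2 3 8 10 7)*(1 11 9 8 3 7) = (0 6 11 9 8 3 10 1 2 7) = [6, 2, 7, 10, 4, 5, 11, 0, 3, 8, 1, 9]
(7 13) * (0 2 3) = (0 2 3)(7 13) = [2, 1, 3, 0, 4, 5, 6, 13, 8, 9, 10, 11, 12, 7]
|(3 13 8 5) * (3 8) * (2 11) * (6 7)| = 2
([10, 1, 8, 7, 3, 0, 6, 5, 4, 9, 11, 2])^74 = [11, 1, 4, 5, 7, 10, 6, 0, 3, 9, 2, 8]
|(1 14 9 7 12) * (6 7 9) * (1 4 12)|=4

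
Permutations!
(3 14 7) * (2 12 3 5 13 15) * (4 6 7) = (2 12 3 14 4 6 7 5 13 15) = [0, 1, 12, 14, 6, 13, 7, 5, 8, 9, 10, 11, 3, 15, 4, 2]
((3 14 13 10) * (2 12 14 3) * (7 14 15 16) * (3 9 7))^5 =(2 9)(3 10)(7 12)(13 16)(14 15) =((2 12 15 16 3 9 7 14 13 10))^5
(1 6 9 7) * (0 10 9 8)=(0 10 9 7 1 6 8)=[10, 6, 2, 3, 4, 5, 8, 1, 0, 7, 9]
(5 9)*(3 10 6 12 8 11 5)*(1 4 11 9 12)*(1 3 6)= (1 4 11 5 12 8 9 6 3 10)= [0, 4, 2, 10, 11, 12, 3, 7, 9, 6, 1, 5, 8]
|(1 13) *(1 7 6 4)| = 5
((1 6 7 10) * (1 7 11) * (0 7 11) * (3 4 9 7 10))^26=((0 10 11 1 6)(3 4 9 7))^26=(0 10 11 1 6)(3 9)(4 7)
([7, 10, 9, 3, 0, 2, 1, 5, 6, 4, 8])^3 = [2, 6, 0, 3, 5, 4, 8, 9, 10, 7, 1]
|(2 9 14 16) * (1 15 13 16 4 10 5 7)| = 11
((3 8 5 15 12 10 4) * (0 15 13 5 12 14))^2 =(0 14 15)(3 12 4 8 10)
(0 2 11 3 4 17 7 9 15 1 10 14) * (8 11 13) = (0 2 13 8 11 3 4 17 7 9 15 1 10 14) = [2, 10, 13, 4, 17, 5, 6, 9, 11, 15, 14, 3, 12, 8, 0, 1, 16, 7]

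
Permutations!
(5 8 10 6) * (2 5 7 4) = (2 5 8 10 6 7 4) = [0, 1, 5, 3, 2, 8, 7, 4, 10, 9, 6]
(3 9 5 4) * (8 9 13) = (3 13 8 9 5 4) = [0, 1, 2, 13, 3, 4, 6, 7, 9, 5, 10, 11, 12, 8]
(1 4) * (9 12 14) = (1 4)(9 12 14) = [0, 4, 2, 3, 1, 5, 6, 7, 8, 12, 10, 11, 14, 13, 9]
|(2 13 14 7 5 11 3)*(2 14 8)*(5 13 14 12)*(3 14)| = |(2 3 12 5 11 14 7 13 8)| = 9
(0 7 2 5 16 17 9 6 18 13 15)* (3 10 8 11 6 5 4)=(0 7 2 4 3 10 8 11 6 18 13 15)(5 16 17 9)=[7, 1, 4, 10, 3, 16, 18, 2, 11, 5, 8, 6, 12, 15, 14, 0, 17, 9, 13]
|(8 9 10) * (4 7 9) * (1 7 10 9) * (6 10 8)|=2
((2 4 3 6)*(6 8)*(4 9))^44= ((2 9 4 3 8 6))^44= (2 4 8)(3 6 9)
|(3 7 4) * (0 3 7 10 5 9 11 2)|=14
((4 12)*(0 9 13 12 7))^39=(0 12)(4 9)(7 13)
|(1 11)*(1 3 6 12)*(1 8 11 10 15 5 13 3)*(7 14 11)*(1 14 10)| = |(3 6 12 8 7 10 15 5 13)(11 14)| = 18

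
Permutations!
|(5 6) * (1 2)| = 2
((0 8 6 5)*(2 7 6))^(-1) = ((0 8 2 7 6 5))^(-1) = (0 5 6 7 2 8)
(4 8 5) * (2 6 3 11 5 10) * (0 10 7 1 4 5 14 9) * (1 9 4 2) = (0 10 1 2 6 3 11 14 4 8 7 9) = [10, 2, 6, 11, 8, 5, 3, 9, 7, 0, 1, 14, 12, 13, 4]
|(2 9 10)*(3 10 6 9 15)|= |(2 15 3 10)(6 9)|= 4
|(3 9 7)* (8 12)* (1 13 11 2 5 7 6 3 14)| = |(1 13 11 2 5 7 14)(3 9 6)(8 12)| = 42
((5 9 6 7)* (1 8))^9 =(1 8)(5 9 6 7)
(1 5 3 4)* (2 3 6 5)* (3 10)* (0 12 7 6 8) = (0 12 7 6 5 8)(1 2 10 3 4) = [12, 2, 10, 4, 1, 8, 5, 6, 0, 9, 3, 11, 7]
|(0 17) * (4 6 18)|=6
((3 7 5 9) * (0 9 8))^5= (0 8 5 7 3 9)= ((0 9 3 7 5 8))^5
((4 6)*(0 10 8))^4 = (0 10 8)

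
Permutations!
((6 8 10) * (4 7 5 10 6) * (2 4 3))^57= (2 5)(3 7)(4 10)(6 8)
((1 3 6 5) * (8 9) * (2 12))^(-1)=(1 5 6 3)(2 12)(8 9)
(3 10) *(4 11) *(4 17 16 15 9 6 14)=(3 10)(4 11 17 16 15 9 6 14)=[0, 1, 2, 10, 11, 5, 14, 7, 8, 6, 3, 17, 12, 13, 4, 9, 15, 16]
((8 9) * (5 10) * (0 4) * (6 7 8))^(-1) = (0 4)(5 10)(6 9 8 7) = ((0 4)(5 10)(6 7 8 9))^(-1)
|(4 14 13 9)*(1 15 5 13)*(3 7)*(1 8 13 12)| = |(1 15 5 12)(3 7)(4 14 8 13 9)| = 20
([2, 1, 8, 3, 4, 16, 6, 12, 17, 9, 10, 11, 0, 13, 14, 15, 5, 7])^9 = [17, 1, 7, 3, 4, 16, 6, 2, 12, 9, 10, 11, 8, 13, 14, 15, 5, 0]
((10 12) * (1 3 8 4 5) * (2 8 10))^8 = ((1 3 10 12 2 8 4 5))^8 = (12)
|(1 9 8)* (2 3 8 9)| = 4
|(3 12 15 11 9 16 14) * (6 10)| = 14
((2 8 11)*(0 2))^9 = (0 2 8 11)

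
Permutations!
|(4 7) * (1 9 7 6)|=5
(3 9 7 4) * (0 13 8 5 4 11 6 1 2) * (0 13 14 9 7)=(0 14 9)(1 2 13 8 5 4 3 7 11 6)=[14, 2, 13, 7, 3, 4, 1, 11, 5, 0, 10, 6, 12, 8, 9]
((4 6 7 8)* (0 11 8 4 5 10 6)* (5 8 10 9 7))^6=(0 7 5 10)(4 9 6 11)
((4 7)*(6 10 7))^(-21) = (4 7 10 6)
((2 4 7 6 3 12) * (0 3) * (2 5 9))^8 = (0 6 7 4 2 9 5 12 3) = ((0 3 12 5 9 2 4 7 6))^8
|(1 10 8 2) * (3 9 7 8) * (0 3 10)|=7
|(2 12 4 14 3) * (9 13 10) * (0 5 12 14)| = |(0 5 12 4)(2 14 3)(9 13 10)| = 12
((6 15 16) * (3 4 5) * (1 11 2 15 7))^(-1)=((1 11 2 15 16 6 7)(3 4 5))^(-1)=(1 7 6 16 15 2 11)(3 5 4)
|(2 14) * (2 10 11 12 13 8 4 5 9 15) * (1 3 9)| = 13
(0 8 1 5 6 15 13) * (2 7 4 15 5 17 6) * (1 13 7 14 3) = [8, 17, 14, 1, 15, 2, 5, 4, 13, 9, 10, 11, 12, 0, 3, 7, 16, 6] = (0 8 13)(1 17 6 5 2 14 3)(4 15 7)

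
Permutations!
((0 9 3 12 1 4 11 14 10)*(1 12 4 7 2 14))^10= ((0 9 3 4 11 1 7 2 14 10))^10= (14)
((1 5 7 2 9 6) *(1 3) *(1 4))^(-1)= (1 4 3 6 9 2 7 5)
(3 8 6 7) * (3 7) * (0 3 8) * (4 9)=(0 3)(4 9)(6 8)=[3, 1, 2, 0, 9, 5, 8, 7, 6, 4]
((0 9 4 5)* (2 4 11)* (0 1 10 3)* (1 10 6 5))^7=(0 5 4 9 10 1 11 3 6 2)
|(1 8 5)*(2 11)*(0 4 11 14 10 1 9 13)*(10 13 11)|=11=|(0 4 10 1 8 5 9 11 2 14 13)|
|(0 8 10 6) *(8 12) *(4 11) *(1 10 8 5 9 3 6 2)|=|(0 12 5 9 3 6)(1 10 2)(4 11)|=6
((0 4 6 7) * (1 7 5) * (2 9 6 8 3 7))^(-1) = ((0 4 8 3 7)(1 2 9 6 5))^(-1) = (0 7 3 8 4)(1 5 6 9 2)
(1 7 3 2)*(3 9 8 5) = (1 7 9 8 5 3 2) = [0, 7, 1, 2, 4, 3, 6, 9, 5, 8]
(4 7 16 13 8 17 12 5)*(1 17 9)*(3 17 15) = (1 15 3 17 12 5 4 7 16 13 8 9) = [0, 15, 2, 17, 7, 4, 6, 16, 9, 1, 10, 11, 5, 8, 14, 3, 13, 12]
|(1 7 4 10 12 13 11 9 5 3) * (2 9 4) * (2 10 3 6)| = 8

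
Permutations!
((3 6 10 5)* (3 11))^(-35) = (11)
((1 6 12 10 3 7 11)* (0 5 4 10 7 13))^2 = ((0 5 4 10 3 13)(1 6 12 7 11))^2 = (0 4 3)(1 12 11 6 7)(5 10 13)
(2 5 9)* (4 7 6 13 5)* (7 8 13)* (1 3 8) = (1 3 8 13 5 9 2 4)(6 7) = [0, 3, 4, 8, 1, 9, 7, 6, 13, 2, 10, 11, 12, 5]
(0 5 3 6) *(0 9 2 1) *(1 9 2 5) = [1, 0, 9, 6, 4, 3, 2, 7, 8, 5] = (0 1)(2 9 5 3 6)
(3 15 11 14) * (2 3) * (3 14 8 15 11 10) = (2 14)(3 11 8 15 10) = [0, 1, 14, 11, 4, 5, 6, 7, 15, 9, 3, 8, 12, 13, 2, 10]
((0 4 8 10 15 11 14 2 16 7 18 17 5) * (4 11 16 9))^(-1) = (0 5 17 18 7 16 15 10 8 4 9 2 14 11)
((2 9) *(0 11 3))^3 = ((0 11 3)(2 9))^3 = (11)(2 9)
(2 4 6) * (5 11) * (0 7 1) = (0 7 1)(2 4 6)(5 11) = [7, 0, 4, 3, 6, 11, 2, 1, 8, 9, 10, 5]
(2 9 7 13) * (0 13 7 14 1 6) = (0 13 2 9 14 1 6) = [13, 6, 9, 3, 4, 5, 0, 7, 8, 14, 10, 11, 12, 2, 1]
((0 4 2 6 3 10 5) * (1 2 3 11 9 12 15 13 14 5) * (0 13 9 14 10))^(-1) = (0 3 4)(1 10 13 5 14 11 6 2)(9 15 12)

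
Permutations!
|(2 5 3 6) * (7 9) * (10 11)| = 4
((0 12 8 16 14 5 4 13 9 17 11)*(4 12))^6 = ((0 4 13 9 17 11)(5 12 8 16 14))^6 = (17)(5 12 8 16 14)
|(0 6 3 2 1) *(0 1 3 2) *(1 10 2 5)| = 7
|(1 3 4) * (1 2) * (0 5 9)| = |(0 5 9)(1 3 4 2)| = 12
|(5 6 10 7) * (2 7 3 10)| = 4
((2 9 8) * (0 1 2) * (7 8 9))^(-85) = (9)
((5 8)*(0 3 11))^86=(0 11 3)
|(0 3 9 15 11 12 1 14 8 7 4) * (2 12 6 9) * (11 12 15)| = 30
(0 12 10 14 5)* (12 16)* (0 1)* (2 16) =(0 2 16 12 10 14 5 1) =[2, 0, 16, 3, 4, 1, 6, 7, 8, 9, 14, 11, 10, 13, 5, 15, 12]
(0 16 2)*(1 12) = [16, 12, 0, 3, 4, 5, 6, 7, 8, 9, 10, 11, 1, 13, 14, 15, 2] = (0 16 2)(1 12)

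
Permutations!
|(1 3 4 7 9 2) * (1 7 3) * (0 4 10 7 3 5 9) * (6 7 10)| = |(10)(0 4 5 9 2 3 6 7)| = 8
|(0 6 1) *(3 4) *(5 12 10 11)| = |(0 6 1)(3 4)(5 12 10 11)| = 12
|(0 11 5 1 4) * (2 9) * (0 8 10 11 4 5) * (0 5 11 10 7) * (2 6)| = |(0 4 8 7)(1 11 5)(2 9 6)| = 12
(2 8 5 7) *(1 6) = [0, 6, 8, 3, 4, 7, 1, 2, 5] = (1 6)(2 8 5 7)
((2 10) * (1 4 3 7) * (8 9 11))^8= (8 11 9)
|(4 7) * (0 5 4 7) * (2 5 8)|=|(0 8 2 5 4)|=5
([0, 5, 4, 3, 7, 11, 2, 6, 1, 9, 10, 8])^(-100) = [0, 1, 2, 3, 4, 5, 6, 7, 8, 9, 10, 11]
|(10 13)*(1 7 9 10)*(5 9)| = 6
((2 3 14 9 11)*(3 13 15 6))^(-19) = ((2 13 15 6 3 14 9 11))^(-19) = (2 14 15 11 3 13 9 6)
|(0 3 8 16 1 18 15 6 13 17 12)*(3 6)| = |(0 6 13 17 12)(1 18 15 3 8 16)| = 30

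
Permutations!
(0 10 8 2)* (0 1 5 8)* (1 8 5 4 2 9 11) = (0 10)(1 4 2 8 9 11) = [10, 4, 8, 3, 2, 5, 6, 7, 9, 11, 0, 1]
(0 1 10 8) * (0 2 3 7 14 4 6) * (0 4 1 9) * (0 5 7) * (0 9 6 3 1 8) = (0 6 4 3 9 5 7 14 8 2 1 10) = [6, 10, 1, 9, 3, 7, 4, 14, 2, 5, 0, 11, 12, 13, 8]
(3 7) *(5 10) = [0, 1, 2, 7, 4, 10, 6, 3, 8, 9, 5] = (3 7)(5 10)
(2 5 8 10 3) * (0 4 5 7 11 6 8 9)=(0 4 5 9)(2 7 11 6 8 10 3)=[4, 1, 7, 2, 5, 9, 8, 11, 10, 0, 3, 6]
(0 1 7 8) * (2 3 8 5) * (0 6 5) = (0 1 7)(2 3 8 6 5) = [1, 7, 3, 8, 4, 2, 5, 0, 6]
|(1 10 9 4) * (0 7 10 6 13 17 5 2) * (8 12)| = 22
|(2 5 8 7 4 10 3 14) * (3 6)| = |(2 5 8 7 4 10 6 3 14)| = 9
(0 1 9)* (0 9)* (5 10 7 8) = (0 1)(5 10 7 8) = [1, 0, 2, 3, 4, 10, 6, 8, 5, 9, 7]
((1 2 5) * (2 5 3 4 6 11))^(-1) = ((1 5)(2 3 4 6 11))^(-1) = (1 5)(2 11 6 4 3)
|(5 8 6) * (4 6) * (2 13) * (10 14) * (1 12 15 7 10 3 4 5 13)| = |(1 12 15 7 10 14 3 4 6 13 2)(5 8)| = 22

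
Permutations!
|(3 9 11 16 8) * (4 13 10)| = |(3 9 11 16 8)(4 13 10)| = 15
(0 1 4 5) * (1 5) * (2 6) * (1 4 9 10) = (0 5)(1 9 10)(2 6) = [5, 9, 6, 3, 4, 0, 2, 7, 8, 10, 1]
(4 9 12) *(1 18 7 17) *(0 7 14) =[7, 18, 2, 3, 9, 5, 6, 17, 8, 12, 10, 11, 4, 13, 0, 15, 16, 1, 14] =(0 7 17 1 18 14)(4 9 12)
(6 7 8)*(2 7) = (2 7 8 6) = [0, 1, 7, 3, 4, 5, 2, 8, 6]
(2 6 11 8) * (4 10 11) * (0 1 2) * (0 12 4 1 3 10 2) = (0 3 10 11 8 12 4 2 6 1) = [3, 0, 6, 10, 2, 5, 1, 7, 12, 9, 11, 8, 4]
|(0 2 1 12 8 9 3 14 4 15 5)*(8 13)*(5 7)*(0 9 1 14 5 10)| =|(0 2 14 4 15 7 10)(1 12 13 8)(3 5 9)| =84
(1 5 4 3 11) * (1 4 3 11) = [0, 5, 2, 1, 11, 3, 6, 7, 8, 9, 10, 4] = (1 5 3)(4 11)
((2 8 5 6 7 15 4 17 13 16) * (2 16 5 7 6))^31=((2 8 7 15 4 17 13 5))^31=(2 5 13 17 4 15 7 8)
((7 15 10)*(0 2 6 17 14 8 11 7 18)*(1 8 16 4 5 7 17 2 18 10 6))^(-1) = (0 18)(1 2 6 15 7 5 4 16 14 17 11 8)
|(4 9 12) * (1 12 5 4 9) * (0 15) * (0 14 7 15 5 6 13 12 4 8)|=12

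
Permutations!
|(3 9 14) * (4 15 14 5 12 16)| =8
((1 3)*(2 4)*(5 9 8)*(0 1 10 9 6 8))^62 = (0 3 9 1 10)(5 8 6)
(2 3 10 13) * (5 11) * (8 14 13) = (2 3 10 8 14 13)(5 11) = [0, 1, 3, 10, 4, 11, 6, 7, 14, 9, 8, 5, 12, 2, 13]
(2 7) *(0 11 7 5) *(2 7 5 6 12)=[11, 1, 6, 3, 4, 0, 12, 7, 8, 9, 10, 5, 2]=(0 11 5)(2 6 12)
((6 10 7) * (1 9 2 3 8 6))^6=((1 9 2 3 8 6 10 7))^6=(1 10 8 2)(3 9 7 6)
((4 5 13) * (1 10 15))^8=((1 10 15)(4 5 13))^8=(1 15 10)(4 13 5)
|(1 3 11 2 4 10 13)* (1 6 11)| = 6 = |(1 3)(2 4 10 13 6 11)|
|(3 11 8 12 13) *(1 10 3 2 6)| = |(1 10 3 11 8 12 13 2 6)| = 9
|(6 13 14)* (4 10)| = 6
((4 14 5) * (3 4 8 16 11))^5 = (3 16 5 4 11 8 14)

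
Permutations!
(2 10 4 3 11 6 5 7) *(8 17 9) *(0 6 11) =(0 6 5 7 2 10 4 3)(8 17 9) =[6, 1, 10, 0, 3, 7, 5, 2, 17, 8, 4, 11, 12, 13, 14, 15, 16, 9]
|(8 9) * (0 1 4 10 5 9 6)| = 8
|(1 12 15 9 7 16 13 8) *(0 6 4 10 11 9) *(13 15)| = |(0 6 4 10 11 9 7 16 15)(1 12 13 8)| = 36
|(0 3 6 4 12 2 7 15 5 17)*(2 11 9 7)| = 11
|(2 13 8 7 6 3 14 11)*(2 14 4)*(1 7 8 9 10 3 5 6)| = |(1 7)(2 13 9 10 3 4)(5 6)(11 14)| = 6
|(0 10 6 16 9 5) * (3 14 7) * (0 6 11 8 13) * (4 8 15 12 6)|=|(0 10 11 15 12 6 16 9 5 4 8 13)(3 14 7)|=12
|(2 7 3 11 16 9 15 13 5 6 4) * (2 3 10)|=|(2 7 10)(3 11 16 9 15 13 5 6 4)|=9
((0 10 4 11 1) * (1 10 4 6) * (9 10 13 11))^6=((0 4 9 10 6 1)(11 13))^6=(13)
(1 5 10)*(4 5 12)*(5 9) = (1 12 4 9 5 10) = [0, 12, 2, 3, 9, 10, 6, 7, 8, 5, 1, 11, 4]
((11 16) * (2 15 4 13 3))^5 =((2 15 4 13 3)(11 16))^5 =(11 16)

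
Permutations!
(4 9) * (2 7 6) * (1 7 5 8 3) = (1 7 6 2 5 8 3)(4 9) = [0, 7, 5, 1, 9, 8, 2, 6, 3, 4]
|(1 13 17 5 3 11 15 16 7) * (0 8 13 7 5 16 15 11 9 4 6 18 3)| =30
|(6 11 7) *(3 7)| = |(3 7 6 11)| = 4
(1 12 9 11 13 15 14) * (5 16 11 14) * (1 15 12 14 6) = (1 14 15 5 16 11 13 12 9 6) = [0, 14, 2, 3, 4, 16, 1, 7, 8, 6, 10, 13, 9, 12, 15, 5, 11]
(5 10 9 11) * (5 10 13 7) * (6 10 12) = [0, 1, 2, 3, 4, 13, 10, 5, 8, 11, 9, 12, 6, 7] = (5 13 7)(6 10 9 11 12)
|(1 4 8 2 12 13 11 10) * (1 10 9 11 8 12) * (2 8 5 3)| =14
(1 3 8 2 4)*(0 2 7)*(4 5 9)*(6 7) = (0 2 5 9 4 1 3 8 6 7) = [2, 3, 5, 8, 1, 9, 7, 0, 6, 4]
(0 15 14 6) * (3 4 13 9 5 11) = [15, 1, 2, 4, 13, 11, 0, 7, 8, 5, 10, 3, 12, 9, 6, 14] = (0 15 14 6)(3 4 13 9 5 11)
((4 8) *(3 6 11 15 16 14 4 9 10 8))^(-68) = ((3 6 11 15 16 14 4)(8 9 10))^(-68) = (3 11 16 4 6 15 14)(8 9 10)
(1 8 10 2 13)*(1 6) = [0, 8, 13, 3, 4, 5, 1, 7, 10, 9, 2, 11, 12, 6] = (1 8 10 2 13 6)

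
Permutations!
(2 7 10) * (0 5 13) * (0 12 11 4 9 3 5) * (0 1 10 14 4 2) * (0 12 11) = (0 1 10 12)(2 7 14 4 9 3 5 13 11) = [1, 10, 7, 5, 9, 13, 6, 14, 8, 3, 12, 2, 0, 11, 4]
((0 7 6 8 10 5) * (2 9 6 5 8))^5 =(0 5 7)(2 6 9)(8 10) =((0 7 5)(2 9 6)(8 10))^5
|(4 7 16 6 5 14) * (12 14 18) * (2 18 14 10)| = 12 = |(2 18 12 10)(4 7 16 6 5 14)|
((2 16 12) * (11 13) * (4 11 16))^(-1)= ((2 4 11 13 16 12))^(-1)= (2 12 16 13 11 4)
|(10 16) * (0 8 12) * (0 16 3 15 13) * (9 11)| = |(0 8 12 16 10 3 15 13)(9 11)| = 8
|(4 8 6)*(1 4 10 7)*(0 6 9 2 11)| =10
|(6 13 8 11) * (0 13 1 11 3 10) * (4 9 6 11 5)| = |(0 13 8 3 10)(1 5 4 9 6)| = 5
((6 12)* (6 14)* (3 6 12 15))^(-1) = (3 15 6)(12 14) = ((3 6 15)(12 14))^(-1)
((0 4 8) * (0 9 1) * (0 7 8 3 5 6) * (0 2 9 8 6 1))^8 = (0 9 2 6 7 1 5 3 4)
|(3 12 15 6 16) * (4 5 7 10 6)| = |(3 12 15 4 5 7 10 6 16)| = 9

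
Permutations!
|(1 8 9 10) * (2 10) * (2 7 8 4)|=|(1 4 2 10)(7 8 9)|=12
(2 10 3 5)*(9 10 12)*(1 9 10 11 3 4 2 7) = (1 9 11 3 5 7)(2 12 10 4) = [0, 9, 12, 5, 2, 7, 6, 1, 8, 11, 4, 3, 10]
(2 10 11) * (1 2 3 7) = [0, 2, 10, 7, 4, 5, 6, 1, 8, 9, 11, 3] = (1 2 10 11 3 7)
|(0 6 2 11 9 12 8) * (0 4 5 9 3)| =5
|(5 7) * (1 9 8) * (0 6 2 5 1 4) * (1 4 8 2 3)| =9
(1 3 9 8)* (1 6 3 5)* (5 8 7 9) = [0, 8, 2, 5, 4, 1, 3, 9, 6, 7] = (1 8 6 3 5)(7 9)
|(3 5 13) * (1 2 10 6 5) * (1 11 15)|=9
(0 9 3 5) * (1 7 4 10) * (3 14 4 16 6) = (0 9 14 4 10 1 7 16 6 3 5) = [9, 7, 2, 5, 10, 0, 3, 16, 8, 14, 1, 11, 12, 13, 4, 15, 6]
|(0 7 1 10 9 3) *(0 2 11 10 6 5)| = 5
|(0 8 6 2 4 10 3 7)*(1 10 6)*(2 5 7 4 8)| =|(0 2 8 1 10 3 4 6 5 7)| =10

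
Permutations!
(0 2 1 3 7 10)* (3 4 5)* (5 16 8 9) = (0 2 1 4 16 8 9 5 3 7 10) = [2, 4, 1, 7, 16, 3, 6, 10, 9, 5, 0, 11, 12, 13, 14, 15, 8]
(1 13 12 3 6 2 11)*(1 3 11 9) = (1 13 12 11 3 6 2 9) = [0, 13, 9, 6, 4, 5, 2, 7, 8, 1, 10, 3, 11, 12]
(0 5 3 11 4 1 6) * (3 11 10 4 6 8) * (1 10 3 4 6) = (0 5 11 1 8 4 10 6) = [5, 8, 2, 3, 10, 11, 0, 7, 4, 9, 6, 1]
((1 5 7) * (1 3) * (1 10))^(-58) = ((1 5 7 3 10))^(-58) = (1 7 10 5 3)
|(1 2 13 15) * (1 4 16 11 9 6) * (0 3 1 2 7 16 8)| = 13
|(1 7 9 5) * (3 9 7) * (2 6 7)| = |(1 3 9 5)(2 6 7)| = 12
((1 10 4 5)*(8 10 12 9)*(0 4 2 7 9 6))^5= (0 6 12 1 5 4)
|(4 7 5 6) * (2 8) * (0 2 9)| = 4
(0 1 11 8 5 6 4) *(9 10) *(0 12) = (0 1 11 8 5 6 4 12)(9 10) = [1, 11, 2, 3, 12, 6, 4, 7, 5, 10, 9, 8, 0]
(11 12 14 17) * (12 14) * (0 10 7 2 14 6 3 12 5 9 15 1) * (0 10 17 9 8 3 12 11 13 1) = (0 17 13 1 10 7 2 14 9 15)(3 11 6 12 5 8) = [17, 10, 14, 11, 4, 8, 12, 2, 3, 15, 7, 6, 5, 1, 9, 0, 16, 13]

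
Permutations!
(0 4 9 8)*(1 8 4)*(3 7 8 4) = (0 1 4 9 3 7 8) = [1, 4, 2, 7, 9, 5, 6, 8, 0, 3]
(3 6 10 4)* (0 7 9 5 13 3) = (0 7 9 5 13 3 6 10 4) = [7, 1, 2, 6, 0, 13, 10, 9, 8, 5, 4, 11, 12, 3]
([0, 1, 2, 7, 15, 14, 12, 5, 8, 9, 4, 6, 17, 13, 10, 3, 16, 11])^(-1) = [0, 1, 2, 15, 10, 7, 11, 3, 8, 9, 14, 17, 6, 13, 5, 4, 16, 12]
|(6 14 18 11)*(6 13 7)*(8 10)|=6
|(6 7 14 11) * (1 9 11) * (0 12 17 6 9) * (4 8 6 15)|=|(0 12 17 15 4 8 6 7 14 1)(9 11)|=10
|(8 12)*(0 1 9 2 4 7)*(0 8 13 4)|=|(0 1 9 2)(4 7 8 12 13)|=20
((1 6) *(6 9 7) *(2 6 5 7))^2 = (1 2)(6 9)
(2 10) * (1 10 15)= (1 10 2 15)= [0, 10, 15, 3, 4, 5, 6, 7, 8, 9, 2, 11, 12, 13, 14, 1]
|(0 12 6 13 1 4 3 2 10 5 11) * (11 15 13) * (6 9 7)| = |(0 12 9 7 6 11)(1 4 3 2 10 5 15 13)| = 24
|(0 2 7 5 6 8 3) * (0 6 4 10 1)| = 21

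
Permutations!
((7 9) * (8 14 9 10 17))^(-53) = ((7 10 17 8 14 9))^(-53) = (7 10 17 8 14 9)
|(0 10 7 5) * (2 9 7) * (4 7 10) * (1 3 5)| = 6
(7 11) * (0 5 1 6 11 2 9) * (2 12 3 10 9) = (0 5 1 6 11 7 12 3 10 9) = [5, 6, 2, 10, 4, 1, 11, 12, 8, 0, 9, 7, 3]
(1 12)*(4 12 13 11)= (1 13 11 4 12)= [0, 13, 2, 3, 12, 5, 6, 7, 8, 9, 10, 4, 1, 11]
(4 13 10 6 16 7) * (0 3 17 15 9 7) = (0 3 17 15 9 7 4 13 10 6 16) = [3, 1, 2, 17, 13, 5, 16, 4, 8, 7, 6, 11, 12, 10, 14, 9, 0, 15]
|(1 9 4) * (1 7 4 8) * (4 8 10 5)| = |(1 9 10 5 4 7 8)| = 7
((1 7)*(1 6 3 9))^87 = ((1 7 6 3 9))^87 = (1 6 9 7 3)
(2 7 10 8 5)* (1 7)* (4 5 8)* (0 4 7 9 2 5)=(0 4)(1 9 2)(7 10)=[4, 9, 1, 3, 0, 5, 6, 10, 8, 2, 7]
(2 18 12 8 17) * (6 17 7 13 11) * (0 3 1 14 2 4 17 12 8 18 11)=(0 3 1 14 2 11 6 12 18 8 7 13)(4 17)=[3, 14, 11, 1, 17, 5, 12, 13, 7, 9, 10, 6, 18, 0, 2, 15, 16, 4, 8]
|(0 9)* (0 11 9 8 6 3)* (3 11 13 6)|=12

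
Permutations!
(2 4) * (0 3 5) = (0 3 5)(2 4) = [3, 1, 4, 5, 2, 0]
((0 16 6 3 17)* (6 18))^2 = (0 18 3)(6 17 16)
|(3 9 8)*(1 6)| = 6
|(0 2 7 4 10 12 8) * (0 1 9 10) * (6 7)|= 5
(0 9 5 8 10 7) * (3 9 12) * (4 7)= (0 12 3 9 5 8 10 4 7)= [12, 1, 2, 9, 7, 8, 6, 0, 10, 5, 4, 11, 3]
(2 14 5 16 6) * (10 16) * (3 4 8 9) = (2 14 5 10 16 6)(3 4 8 9) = [0, 1, 14, 4, 8, 10, 2, 7, 9, 3, 16, 11, 12, 13, 5, 15, 6]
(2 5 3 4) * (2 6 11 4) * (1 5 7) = (1 5 3 2 7)(4 6 11) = [0, 5, 7, 2, 6, 3, 11, 1, 8, 9, 10, 4]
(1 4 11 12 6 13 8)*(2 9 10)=[0, 4, 9, 3, 11, 5, 13, 7, 1, 10, 2, 12, 6, 8]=(1 4 11 12 6 13 8)(2 9 10)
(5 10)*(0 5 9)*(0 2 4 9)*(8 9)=[5, 1, 4, 3, 8, 10, 6, 7, 9, 2, 0]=(0 5 10)(2 4 8 9)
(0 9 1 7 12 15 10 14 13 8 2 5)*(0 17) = (0 9 1 7 12 15 10 14 13 8 2 5 17) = [9, 7, 5, 3, 4, 17, 6, 12, 2, 1, 14, 11, 15, 8, 13, 10, 16, 0]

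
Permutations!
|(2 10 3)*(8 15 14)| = 3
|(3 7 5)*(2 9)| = |(2 9)(3 7 5)| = 6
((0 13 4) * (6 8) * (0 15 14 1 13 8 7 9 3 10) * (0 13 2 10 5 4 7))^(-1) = ((0 8 6)(1 2 10 13 7 9 3 5 4 15 14))^(-1) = (0 6 8)(1 14 15 4 5 3 9 7 13 10 2)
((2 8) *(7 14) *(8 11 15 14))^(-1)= (2 8 7 14 15 11)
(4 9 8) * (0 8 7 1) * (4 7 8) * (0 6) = (0 4 9 8 7 1 6) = [4, 6, 2, 3, 9, 5, 0, 1, 7, 8]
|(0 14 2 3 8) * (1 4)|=10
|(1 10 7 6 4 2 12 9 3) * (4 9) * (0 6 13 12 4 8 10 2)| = 35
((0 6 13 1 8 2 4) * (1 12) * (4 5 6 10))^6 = (1 12 13 6 5 2 8)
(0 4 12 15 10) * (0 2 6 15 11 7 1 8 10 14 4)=(1 8 10 2 6 15 14 4 12 11 7)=[0, 8, 6, 3, 12, 5, 15, 1, 10, 9, 2, 7, 11, 13, 4, 14]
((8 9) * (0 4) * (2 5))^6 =(9)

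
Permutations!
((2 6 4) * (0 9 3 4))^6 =(9)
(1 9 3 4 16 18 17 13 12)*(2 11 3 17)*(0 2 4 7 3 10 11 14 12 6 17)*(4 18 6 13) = [2, 9, 14, 7, 16, 5, 17, 3, 8, 0, 11, 10, 1, 13, 12, 15, 6, 4, 18] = (18)(0 2 14 12 1 9)(3 7)(4 16 6 17)(10 11)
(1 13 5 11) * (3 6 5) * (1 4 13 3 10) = [0, 3, 2, 6, 13, 11, 5, 7, 8, 9, 1, 4, 12, 10] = (1 3 6 5 11 4 13 10)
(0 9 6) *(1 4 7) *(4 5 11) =(0 9 6)(1 5 11 4 7) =[9, 5, 2, 3, 7, 11, 0, 1, 8, 6, 10, 4]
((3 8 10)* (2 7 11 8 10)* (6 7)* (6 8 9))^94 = (6 11)(7 9)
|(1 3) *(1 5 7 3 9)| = |(1 9)(3 5 7)| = 6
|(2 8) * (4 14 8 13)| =5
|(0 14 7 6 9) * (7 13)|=6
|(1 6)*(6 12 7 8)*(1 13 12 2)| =|(1 2)(6 13 12 7 8)| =10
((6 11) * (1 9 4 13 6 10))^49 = (13)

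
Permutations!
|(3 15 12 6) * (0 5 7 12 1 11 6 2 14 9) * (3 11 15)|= 14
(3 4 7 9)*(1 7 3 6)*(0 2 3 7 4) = (0 2 3)(1 4 7 9 6) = [2, 4, 3, 0, 7, 5, 1, 9, 8, 6]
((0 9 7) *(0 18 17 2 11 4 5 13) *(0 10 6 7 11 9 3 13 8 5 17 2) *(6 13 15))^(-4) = (0 9 6 17 2 15 4 18 3 11 7)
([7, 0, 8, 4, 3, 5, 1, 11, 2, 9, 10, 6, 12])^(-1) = (12)(0 1 6 11 7)(2 8)(3 4)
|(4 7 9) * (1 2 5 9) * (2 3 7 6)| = 15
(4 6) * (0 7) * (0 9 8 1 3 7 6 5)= [6, 3, 2, 7, 5, 0, 4, 9, 1, 8]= (0 6 4 5)(1 3 7 9 8)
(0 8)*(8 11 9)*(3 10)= [11, 1, 2, 10, 4, 5, 6, 7, 0, 8, 3, 9]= (0 11 9 8)(3 10)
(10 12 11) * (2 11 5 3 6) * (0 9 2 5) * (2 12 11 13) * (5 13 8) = (0 9 12)(2 8 5 3 6 13)(10 11) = [9, 1, 8, 6, 4, 3, 13, 7, 5, 12, 11, 10, 0, 2]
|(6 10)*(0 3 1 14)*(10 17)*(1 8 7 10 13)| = 10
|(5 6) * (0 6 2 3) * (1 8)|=|(0 6 5 2 3)(1 8)|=10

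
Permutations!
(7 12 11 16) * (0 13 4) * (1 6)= [13, 6, 2, 3, 0, 5, 1, 12, 8, 9, 10, 16, 11, 4, 14, 15, 7]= (0 13 4)(1 6)(7 12 11 16)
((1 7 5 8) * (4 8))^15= (8)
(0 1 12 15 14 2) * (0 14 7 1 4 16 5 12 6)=(0 4 16 5 12 15 7 1 6)(2 14)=[4, 6, 14, 3, 16, 12, 0, 1, 8, 9, 10, 11, 15, 13, 2, 7, 5]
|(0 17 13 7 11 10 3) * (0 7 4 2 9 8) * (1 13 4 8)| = 8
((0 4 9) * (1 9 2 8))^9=((0 4 2 8 1 9))^9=(0 8)(1 4)(2 9)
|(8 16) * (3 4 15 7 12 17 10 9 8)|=10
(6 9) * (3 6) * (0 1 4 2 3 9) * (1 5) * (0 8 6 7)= (9)(0 5 1 4 2 3 7)(6 8)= [5, 4, 3, 7, 2, 1, 8, 0, 6, 9]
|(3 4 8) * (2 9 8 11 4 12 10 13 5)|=8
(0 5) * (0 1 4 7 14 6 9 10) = (0 5 1 4 7 14 6 9 10) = [5, 4, 2, 3, 7, 1, 9, 14, 8, 10, 0, 11, 12, 13, 6]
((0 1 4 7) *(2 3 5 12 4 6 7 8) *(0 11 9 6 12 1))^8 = (1 12 4 8 2 3 5)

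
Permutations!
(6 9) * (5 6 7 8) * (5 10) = (5 6 9 7 8 10) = [0, 1, 2, 3, 4, 6, 9, 8, 10, 7, 5]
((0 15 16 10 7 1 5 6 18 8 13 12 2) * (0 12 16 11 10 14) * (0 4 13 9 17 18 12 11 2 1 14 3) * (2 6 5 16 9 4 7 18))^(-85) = ((0 15 6 12 1 16 3)(2 11 10 18 8 4 13 9 17)(7 14))^(-85) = (0 3 16 1 12 6 15)(2 4 11 13 10 9 18 17 8)(7 14)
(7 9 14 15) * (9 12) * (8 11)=(7 12 9 14 15)(8 11)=[0, 1, 2, 3, 4, 5, 6, 12, 11, 14, 10, 8, 9, 13, 15, 7]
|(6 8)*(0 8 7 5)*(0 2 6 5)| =|(0 8 5 2 6 7)| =6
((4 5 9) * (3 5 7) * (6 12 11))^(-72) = ((3 5 9 4 7)(6 12 11))^(-72) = (12)(3 4 5 7 9)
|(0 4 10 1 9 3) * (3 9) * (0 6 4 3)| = 6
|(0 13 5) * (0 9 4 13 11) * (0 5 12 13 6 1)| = 14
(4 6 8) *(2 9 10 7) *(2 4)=(2 9 10 7 4 6 8)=[0, 1, 9, 3, 6, 5, 8, 4, 2, 10, 7]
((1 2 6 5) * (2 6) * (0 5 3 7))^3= ((0 5 1 6 3 7))^3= (0 6)(1 7)(3 5)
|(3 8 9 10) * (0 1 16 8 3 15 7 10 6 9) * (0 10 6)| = |(0 1 16 8 10 15 7 6 9)| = 9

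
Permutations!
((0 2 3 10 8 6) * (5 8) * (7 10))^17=(0 2 3 7 10 5 8 6)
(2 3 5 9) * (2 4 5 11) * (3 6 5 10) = (2 6 5 9 4 10 3 11) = [0, 1, 6, 11, 10, 9, 5, 7, 8, 4, 3, 2]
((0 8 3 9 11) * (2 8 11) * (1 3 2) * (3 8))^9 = ((0 11)(1 8 2 3 9))^9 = (0 11)(1 9 3 2 8)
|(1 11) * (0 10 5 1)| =|(0 10 5 1 11)| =5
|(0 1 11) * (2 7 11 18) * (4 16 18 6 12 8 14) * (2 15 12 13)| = 7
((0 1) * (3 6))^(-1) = (0 1)(3 6)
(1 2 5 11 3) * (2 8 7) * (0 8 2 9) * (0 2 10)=(0 8 7 9 2 5 11 3 1 10)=[8, 10, 5, 1, 4, 11, 6, 9, 7, 2, 0, 3]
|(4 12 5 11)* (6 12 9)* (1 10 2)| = |(1 10 2)(4 9 6 12 5 11)| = 6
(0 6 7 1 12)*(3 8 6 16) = (0 16 3 8 6 7 1 12) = [16, 12, 2, 8, 4, 5, 7, 1, 6, 9, 10, 11, 0, 13, 14, 15, 3]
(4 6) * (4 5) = (4 6 5) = [0, 1, 2, 3, 6, 4, 5]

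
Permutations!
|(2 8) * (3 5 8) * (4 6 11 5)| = |(2 3 4 6 11 5 8)| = 7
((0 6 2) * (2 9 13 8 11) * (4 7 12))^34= ((0 6 9 13 8 11 2)(4 7 12))^34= (0 2 11 8 13 9 6)(4 7 12)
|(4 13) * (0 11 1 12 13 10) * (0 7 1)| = |(0 11)(1 12 13 4 10 7)| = 6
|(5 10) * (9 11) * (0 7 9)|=4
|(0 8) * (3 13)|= |(0 8)(3 13)|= 2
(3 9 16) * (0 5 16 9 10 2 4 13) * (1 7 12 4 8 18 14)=(0 5 16 3 10 2 8 18 14 1 7 12 4 13)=[5, 7, 8, 10, 13, 16, 6, 12, 18, 9, 2, 11, 4, 0, 1, 15, 3, 17, 14]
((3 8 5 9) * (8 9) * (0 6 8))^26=((0 6 8 5)(3 9))^26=(9)(0 8)(5 6)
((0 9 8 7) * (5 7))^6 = (0 9 8 5 7)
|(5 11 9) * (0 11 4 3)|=|(0 11 9 5 4 3)|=6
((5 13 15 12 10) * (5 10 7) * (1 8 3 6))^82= ((1 8 3 6)(5 13 15 12 7))^82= (1 3)(5 15 7 13 12)(6 8)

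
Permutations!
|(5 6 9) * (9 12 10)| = 5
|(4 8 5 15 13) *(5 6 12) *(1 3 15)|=|(1 3 15 13 4 8 6 12 5)|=9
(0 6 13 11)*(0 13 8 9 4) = [6, 1, 2, 3, 0, 5, 8, 7, 9, 4, 10, 13, 12, 11] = (0 6 8 9 4)(11 13)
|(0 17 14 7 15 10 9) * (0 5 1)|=9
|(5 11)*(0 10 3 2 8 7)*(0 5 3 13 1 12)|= 30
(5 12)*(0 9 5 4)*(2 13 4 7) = (0 9 5 12 7 2 13 4) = [9, 1, 13, 3, 0, 12, 6, 2, 8, 5, 10, 11, 7, 4]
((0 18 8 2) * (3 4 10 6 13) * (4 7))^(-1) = ((0 18 8 2)(3 7 4 10 6 13))^(-1) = (0 2 8 18)(3 13 6 10 4 7)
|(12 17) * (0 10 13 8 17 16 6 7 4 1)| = 11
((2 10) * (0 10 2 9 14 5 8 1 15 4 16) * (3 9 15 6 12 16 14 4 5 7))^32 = (0 1 10 6 15 12 5 16 8)(3 4 7 9 14)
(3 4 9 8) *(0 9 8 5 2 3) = (0 9 5 2 3 4 8) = [9, 1, 3, 4, 8, 2, 6, 7, 0, 5]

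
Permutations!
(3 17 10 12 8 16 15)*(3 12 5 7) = (3 17 10 5 7)(8 16 15 12) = [0, 1, 2, 17, 4, 7, 6, 3, 16, 9, 5, 11, 8, 13, 14, 12, 15, 10]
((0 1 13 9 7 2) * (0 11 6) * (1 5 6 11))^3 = (1 7 13 2 9)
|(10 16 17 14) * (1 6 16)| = 6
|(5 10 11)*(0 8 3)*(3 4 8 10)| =10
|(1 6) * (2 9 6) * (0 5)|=|(0 5)(1 2 9 6)|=4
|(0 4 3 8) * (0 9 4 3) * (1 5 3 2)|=|(0 2 1 5 3 8 9 4)|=8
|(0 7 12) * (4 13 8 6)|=12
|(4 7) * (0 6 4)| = 4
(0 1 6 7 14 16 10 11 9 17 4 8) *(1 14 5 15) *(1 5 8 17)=(0 14 16 10 11 9 1 6 7 8)(4 17)(5 15)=[14, 6, 2, 3, 17, 15, 7, 8, 0, 1, 11, 9, 12, 13, 16, 5, 10, 4]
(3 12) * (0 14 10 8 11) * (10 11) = (0 14 11)(3 12)(8 10) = [14, 1, 2, 12, 4, 5, 6, 7, 10, 9, 8, 0, 3, 13, 11]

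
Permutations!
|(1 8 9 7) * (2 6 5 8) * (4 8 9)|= |(1 2 6 5 9 7)(4 8)|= 6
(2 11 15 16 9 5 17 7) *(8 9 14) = (2 11 15 16 14 8 9 5 17 7) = [0, 1, 11, 3, 4, 17, 6, 2, 9, 5, 10, 15, 12, 13, 8, 16, 14, 7]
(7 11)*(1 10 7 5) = (1 10 7 11 5) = [0, 10, 2, 3, 4, 1, 6, 11, 8, 9, 7, 5]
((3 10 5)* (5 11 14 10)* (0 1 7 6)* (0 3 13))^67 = ((0 1 7 6 3 5 13)(10 11 14))^67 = (0 3 1 5 7 13 6)(10 11 14)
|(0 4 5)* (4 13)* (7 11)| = |(0 13 4 5)(7 11)| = 4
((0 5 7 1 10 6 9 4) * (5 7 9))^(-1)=(0 4 9 5 6 10 1 7)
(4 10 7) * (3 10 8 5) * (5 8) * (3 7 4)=(3 10 4 5 7)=[0, 1, 2, 10, 5, 7, 6, 3, 8, 9, 4]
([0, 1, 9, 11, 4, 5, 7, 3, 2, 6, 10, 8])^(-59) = [0, 1, 3, 9, 4, 5, 8, 2, 7, 11, 10, 6]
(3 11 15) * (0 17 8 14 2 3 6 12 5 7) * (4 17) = (0 4 17 8 14 2 3 11 15 6 12 5 7) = [4, 1, 3, 11, 17, 7, 12, 0, 14, 9, 10, 15, 5, 13, 2, 6, 16, 8]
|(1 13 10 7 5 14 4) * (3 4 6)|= |(1 13 10 7 5 14 6 3 4)|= 9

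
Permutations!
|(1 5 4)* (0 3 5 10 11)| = |(0 3 5 4 1 10 11)| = 7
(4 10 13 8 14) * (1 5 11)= (1 5 11)(4 10 13 8 14)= [0, 5, 2, 3, 10, 11, 6, 7, 14, 9, 13, 1, 12, 8, 4]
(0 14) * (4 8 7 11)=(0 14)(4 8 7 11)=[14, 1, 2, 3, 8, 5, 6, 11, 7, 9, 10, 4, 12, 13, 0]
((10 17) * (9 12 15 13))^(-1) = ((9 12 15 13)(10 17))^(-1) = (9 13 15 12)(10 17)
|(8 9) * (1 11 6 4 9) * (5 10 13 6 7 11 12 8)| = |(1 12 8)(4 9 5 10 13 6)(7 11)| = 6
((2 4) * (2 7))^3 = ((2 4 7))^3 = (7)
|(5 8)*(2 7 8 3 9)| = 6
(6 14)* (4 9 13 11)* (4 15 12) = (4 9 13 11 15 12)(6 14) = [0, 1, 2, 3, 9, 5, 14, 7, 8, 13, 10, 15, 4, 11, 6, 12]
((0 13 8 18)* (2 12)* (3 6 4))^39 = ((0 13 8 18)(2 12)(3 6 4))^39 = (0 18 8 13)(2 12)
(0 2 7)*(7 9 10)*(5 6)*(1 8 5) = (0 2 9 10 7)(1 8 5 6) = [2, 8, 9, 3, 4, 6, 1, 0, 5, 10, 7]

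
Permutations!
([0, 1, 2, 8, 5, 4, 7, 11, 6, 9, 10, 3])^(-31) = [0, 1, 2, 11, 5, 4, 8, 6, 3, 9, 10, 7]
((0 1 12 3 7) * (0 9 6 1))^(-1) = (1 6 9 7 3 12)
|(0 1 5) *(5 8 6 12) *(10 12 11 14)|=|(0 1 8 6 11 14 10 12 5)|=9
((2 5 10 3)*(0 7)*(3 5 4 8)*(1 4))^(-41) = (0 7)(1 2 3 8 4)(5 10)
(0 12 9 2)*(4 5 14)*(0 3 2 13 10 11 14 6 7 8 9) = (0 12)(2 3)(4 5 6 7 8 9 13 10 11 14) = [12, 1, 3, 2, 5, 6, 7, 8, 9, 13, 11, 14, 0, 10, 4]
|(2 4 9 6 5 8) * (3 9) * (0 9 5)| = 15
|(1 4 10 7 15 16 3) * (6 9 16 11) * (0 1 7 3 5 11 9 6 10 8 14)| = |(0 1 4 8 14)(3 7 15 9 16 5 11 10)| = 40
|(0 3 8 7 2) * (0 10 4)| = 7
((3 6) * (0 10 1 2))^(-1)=(0 2 1 10)(3 6)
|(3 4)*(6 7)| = |(3 4)(6 7)| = 2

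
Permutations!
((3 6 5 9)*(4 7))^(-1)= (3 9 5 6)(4 7)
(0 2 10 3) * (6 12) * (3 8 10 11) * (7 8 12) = (0 2 11 3)(6 7 8 10 12) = [2, 1, 11, 0, 4, 5, 7, 8, 10, 9, 12, 3, 6]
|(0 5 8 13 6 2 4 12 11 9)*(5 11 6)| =|(0 11 9)(2 4 12 6)(5 8 13)| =12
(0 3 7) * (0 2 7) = (0 3)(2 7) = [3, 1, 7, 0, 4, 5, 6, 2]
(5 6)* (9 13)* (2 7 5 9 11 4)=[0, 1, 7, 3, 2, 6, 9, 5, 8, 13, 10, 4, 12, 11]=(2 7 5 6 9 13 11 4)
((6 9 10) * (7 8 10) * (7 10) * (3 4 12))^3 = ((3 4 12)(6 9 10)(7 8))^3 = (12)(7 8)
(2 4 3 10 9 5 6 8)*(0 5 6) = (0 5)(2 4 3 10 9 6 8) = [5, 1, 4, 10, 3, 0, 8, 7, 2, 6, 9]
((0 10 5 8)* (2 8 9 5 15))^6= (0 10 15 2 8)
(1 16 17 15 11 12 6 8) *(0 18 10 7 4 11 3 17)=(0 18 10 7 4 11 12 6 8 1 16)(3 17 15)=[18, 16, 2, 17, 11, 5, 8, 4, 1, 9, 7, 12, 6, 13, 14, 3, 0, 15, 10]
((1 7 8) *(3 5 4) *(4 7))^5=((1 4 3 5 7 8))^5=(1 8 7 5 3 4)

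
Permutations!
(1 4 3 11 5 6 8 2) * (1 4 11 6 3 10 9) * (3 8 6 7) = (1 11 5 8 2 4 10 9)(3 7) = [0, 11, 4, 7, 10, 8, 6, 3, 2, 1, 9, 5]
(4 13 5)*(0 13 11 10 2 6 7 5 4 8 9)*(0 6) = (0 13 4 11 10 2)(5 8 9 6 7) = [13, 1, 0, 3, 11, 8, 7, 5, 9, 6, 2, 10, 12, 4]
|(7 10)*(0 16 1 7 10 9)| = 5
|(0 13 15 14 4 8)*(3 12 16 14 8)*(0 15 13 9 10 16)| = 8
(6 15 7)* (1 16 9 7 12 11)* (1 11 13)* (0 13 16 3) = (0 13 1 3)(6 15 12 16 9 7) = [13, 3, 2, 0, 4, 5, 15, 6, 8, 7, 10, 11, 16, 1, 14, 12, 9]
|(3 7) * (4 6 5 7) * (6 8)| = 6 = |(3 4 8 6 5 7)|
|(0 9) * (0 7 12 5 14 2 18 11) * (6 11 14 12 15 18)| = |(0 9 7 15 18 14 2 6 11)(5 12)| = 18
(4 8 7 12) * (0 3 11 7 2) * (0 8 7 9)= [3, 1, 8, 11, 7, 5, 6, 12, 2, 0, 10, 9, 4]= (0 3 11 9)(2 8)(4 7 12)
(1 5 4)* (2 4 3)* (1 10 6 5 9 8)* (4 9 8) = [0, 8, 9, 2, 10, 3, 5, 7, 1, 4, 6] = (1 8)(2 9 4 10 6 5 3)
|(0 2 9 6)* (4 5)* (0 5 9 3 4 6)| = |(0 2 3 4 9)(5 6)| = 10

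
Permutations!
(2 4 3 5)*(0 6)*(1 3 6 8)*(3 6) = [8, 6, 4, 5, 3, 2, 0, 7, 1] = (0 8 1 6)(2 4 3 5)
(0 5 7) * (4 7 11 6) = (0 5 11 6 4 7) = [5, 1, 2, 3, 7, 11, 4, 0, 8, 9, 10, 6]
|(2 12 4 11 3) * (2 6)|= |(2 12 4 11 3 6)|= 6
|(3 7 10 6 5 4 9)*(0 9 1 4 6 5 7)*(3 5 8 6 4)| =|(0 9 5 4 1 3)(6 7 10 8)| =12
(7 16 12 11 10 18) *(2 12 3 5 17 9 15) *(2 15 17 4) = (2 12 11 10 18 7 16 3 5 4)(9 17) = [0, 1, 12, 5, 2, 4, 6, 16, 8, 17, 18, 10, 11, 13, 14, 15, 3, 9, 7]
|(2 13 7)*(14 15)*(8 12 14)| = 12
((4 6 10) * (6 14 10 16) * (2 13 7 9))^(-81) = (2 9 7 13)(6 16)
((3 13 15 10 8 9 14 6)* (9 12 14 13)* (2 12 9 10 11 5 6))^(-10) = ((2 12 14)(3 10 8 9 13 15 11 5 6))^(-10) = (2 14 12)(3 6 5 11 15 13 9 8 10)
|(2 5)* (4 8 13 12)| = 4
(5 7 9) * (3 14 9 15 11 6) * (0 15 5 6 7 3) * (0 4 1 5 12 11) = (0 15)(1 5 3 14 9 6 4)(7 12 11) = [15, 5, 2, 14, 1, 3, 4, 12, 8, 6, 10, 7, 11, 13, 9, 0]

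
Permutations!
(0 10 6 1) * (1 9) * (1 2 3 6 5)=(0 10 5 1)(2 3 6 9)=[10, 0, 3, 6, 4, 1, 9, 7, 8, 2, 5]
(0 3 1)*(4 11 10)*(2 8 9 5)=(0 3 1)(2 8 9 5)(4 11 10)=[3, 0, 8, 1, 11, 2, 6, 7, 9, 5, 4, 10]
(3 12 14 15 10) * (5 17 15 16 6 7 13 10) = [0, 1, 2, 12, 4, 17, 7, 13, 8, 9, 3, 11, 14, 10, 16, 5, 6, 15] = (3 12 14 16 6 7 13 10)(5 17 15)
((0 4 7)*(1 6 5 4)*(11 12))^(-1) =(0 7 4 5 6 1)(11 12)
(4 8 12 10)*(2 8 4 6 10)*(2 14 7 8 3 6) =(2 3 6 10)(7 8 12 14) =[0, 1, 3, 6, 4, 5, 10, 8, 12, 9, 2, 11, 14, 13, 7]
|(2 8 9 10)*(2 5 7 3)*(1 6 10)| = |(1 6 10 5 7 3 2 8 9)| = 9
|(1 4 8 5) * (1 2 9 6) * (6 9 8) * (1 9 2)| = 7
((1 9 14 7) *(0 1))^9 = (0 7 14 9 1)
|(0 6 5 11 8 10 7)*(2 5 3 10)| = |(0 6 3 10 7)(2 5 11 8)| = 20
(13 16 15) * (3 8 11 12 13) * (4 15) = [0, 1, 2, 8, 15, 5, 6, 7, 11, 9, 10, 12, 13, 16, 14, 3, 4] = (3 8 11 12 13 16 4 15)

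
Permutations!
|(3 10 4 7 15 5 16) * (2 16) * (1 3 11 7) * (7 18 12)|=|(1 3 10 4)(2 16 11 18 12 7 15 5)|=8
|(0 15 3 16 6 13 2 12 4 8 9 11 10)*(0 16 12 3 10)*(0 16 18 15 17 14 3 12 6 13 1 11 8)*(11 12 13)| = 24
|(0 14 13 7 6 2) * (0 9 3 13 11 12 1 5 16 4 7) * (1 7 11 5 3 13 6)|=14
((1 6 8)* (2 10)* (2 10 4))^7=(10)(1 6 8)(2 4)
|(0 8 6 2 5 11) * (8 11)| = 4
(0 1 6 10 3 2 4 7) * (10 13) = [1, 6, 4, 2, 7, 5, 13, 0, 8, 9, 3, 11, 12, 10] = (0 1 6 13 10 3 2 4 7)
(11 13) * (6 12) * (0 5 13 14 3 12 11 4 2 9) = (0 5 13 4 2 9)(3 12 6 11 14) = [5, 1, 9, 12, 2, 13, 11, 7, 8, 0, 10, 14, 6, 4, 3]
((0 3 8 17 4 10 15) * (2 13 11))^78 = (0 3 8 17 4 10 15) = ((0 3 8 17 4 10 15)(2 13 11))^78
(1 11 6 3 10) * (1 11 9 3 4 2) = (1 9 3 10 11 6 4 2) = [0, 9, 1, 10, 2, 5, 4, 7, 8, 3, 11, 6]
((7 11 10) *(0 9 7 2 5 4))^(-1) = (0 4 5 2 10 11 7 9)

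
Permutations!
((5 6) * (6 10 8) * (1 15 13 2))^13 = (1 15 13 2)(5 10 8 6)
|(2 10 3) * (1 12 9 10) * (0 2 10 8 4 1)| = 10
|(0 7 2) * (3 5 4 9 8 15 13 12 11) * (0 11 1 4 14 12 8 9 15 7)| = 12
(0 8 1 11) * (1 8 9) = (0 9 1 11) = [9, 11, 2, 3, 4, 5, 6, 7, 8, 1, 10, 0]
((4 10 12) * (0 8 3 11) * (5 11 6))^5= (0 11 5 6 3 8)(4 12 10)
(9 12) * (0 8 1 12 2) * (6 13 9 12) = [8, 6, 0, 3, 4, 5, 13, 7, 1, 2, 10, 11, 12, 9] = (0 8 1 6 13 9 2)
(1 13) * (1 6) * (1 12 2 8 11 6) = (1 13)(2 8 11 6 12) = [0, 13, 8, 3, 4, 5, 12, 7, 11, 9, 10, 6, 2, 1]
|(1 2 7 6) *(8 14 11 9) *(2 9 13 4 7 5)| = 18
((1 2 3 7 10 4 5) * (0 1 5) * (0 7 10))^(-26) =((0 1 2 3 10 4 7))^(-26) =(0 2 10 7 1 3 4)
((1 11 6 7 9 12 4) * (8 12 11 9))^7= (1 4 12 8 7 6 11 9)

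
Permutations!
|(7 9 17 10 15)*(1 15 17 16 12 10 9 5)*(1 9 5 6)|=|(1 15 7 6)(5 9 16 12 10 17)|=12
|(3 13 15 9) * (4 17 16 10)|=|(3 13 15 9)(4 17 16 10)|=4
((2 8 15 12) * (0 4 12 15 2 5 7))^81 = ((15)(0 4 12 5 7)(2 8))^81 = (15)(0 4 12 5 7)(2 8)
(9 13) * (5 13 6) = (5 13 9 6) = [0, 1, 2, 3, 4, 13, 5, 7, 8, 6, 10, 11, 12, 9]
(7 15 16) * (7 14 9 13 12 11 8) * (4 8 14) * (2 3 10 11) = (2 3 10 11 14 9 13 12)(4 8 7 15 16) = [0, 1, 3, 10, 8, 5, 6, 15, 7, 13, 11, 14, 2, 12, 9, 16, 4]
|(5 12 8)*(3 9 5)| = 5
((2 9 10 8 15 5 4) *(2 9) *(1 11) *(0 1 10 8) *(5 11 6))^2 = ((0 1 6 5 4 9 8 15 11 10))^2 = (0 6 4 8 11)(1 5 9 15 10)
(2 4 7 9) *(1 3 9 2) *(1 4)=[0, 3, 1, 9, 7, 5, 6, 2, 8, 4]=(1 3 9 4 7 2)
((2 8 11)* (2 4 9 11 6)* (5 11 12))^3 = (4 5 9 11 12)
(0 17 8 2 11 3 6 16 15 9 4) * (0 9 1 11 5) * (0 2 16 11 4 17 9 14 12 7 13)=(0 9 17 8 16 15 1 4 14 12 7 13)(2 5)(3 6 11)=[9, 4, 5, 6, 14, 2, 11, 13, 16, 17, 10, 3, 7, 0, 12, 1, 15, 8]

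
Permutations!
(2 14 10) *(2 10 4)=(2 14 4)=[0, 1, 14, 3, 2, 5, 6, 7, 8, 9, 10, 11, 12, 13, 4]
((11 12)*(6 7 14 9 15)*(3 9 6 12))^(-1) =(3 11 12 15 9)(6 14 7)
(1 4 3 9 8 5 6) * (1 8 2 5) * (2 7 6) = (1 4 3 9 7 6 8)(2 5) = [0, 4, 5, 9, 3, 2, 8, 6, 1, 7]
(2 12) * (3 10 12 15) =(2 15 3 10 12) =[0, 1, 15, 10, 4, 5, 6, 7, 8, 9, 12, 11, 2, 13, 14, 3]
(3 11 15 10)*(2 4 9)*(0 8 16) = [8, 1, 4, 11, 9, 5, 6, 7, 16, 2, 3, 15, 12, 13, 14, 10, 0] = (0 8 16)(2 4 9)(3 11 15 10)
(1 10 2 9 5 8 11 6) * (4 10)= [0, 4, 9, 3, 10, 8, 1, 7, 11, 5, 2, 6]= (1 4 10 2 9 5 8 11 6)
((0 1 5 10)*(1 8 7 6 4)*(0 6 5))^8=(10)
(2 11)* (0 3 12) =(0 3 12)(2 11) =[3, 1, 11, 12, 4, 5, 6, 7, 8, 9, 10, 2, 0]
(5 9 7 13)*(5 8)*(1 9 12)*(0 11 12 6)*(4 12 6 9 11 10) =[10, 11, 2, 3, 12, 9, 0, 13, 5, 7, 4, 6, 1, 8] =(0 10 4 12 1 11 6)(5 9 7 13 8)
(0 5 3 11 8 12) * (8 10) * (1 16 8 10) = (0 5 3 11 1 16 8 12) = [5, 16, 2, 11, 4, 3, 6, 7, 12, 9, 10, 1, 0, 13, 14, 15, 8]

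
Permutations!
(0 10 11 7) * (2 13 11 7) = (0 10 7)(2 13 11) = [10, 1, 13, 3, 4, 5, 6, 0, 8, 9, 7, 2, 12, 11]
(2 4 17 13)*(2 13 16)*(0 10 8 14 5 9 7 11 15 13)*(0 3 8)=(0 10)(2 4 17 16)(3 8 14 5 9 7 11 15 13)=[10, 1, 4, 8, 17, 9, 6, 11, 14, 7, 0, 15, 12, 3, 5, 13, 2, 16]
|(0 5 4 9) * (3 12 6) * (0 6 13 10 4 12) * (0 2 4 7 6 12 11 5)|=18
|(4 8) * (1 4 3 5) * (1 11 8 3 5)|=3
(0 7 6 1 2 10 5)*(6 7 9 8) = (0 9 8 6 1 2 10 5) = [9, 2, 10, 3, 4, 0, 1, 7, 6, 8, 5]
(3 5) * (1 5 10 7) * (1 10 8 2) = (1 5 3 8 2)(7 10) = [0, 5, 1, 8, 4, 3, 6, 10, 2, 9, 7]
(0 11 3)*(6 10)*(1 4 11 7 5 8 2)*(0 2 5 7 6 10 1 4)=(0 6 1)(2 4 11 3)(5 8)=[6, 0, 4, 2, 11, 8, 1, 7, 5, 9, 10, 3]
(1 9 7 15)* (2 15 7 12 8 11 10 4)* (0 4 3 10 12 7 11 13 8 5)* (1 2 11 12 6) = (0 4 11 6 1 9 7 12 5)(2 15)(3 10)(8 13) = [4, 9, 15, 10, 11, 0, 1, 12, 13, 7, 3, 6, 5, 8, 14, 2]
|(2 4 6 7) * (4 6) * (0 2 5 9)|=6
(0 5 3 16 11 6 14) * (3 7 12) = (0 5 7 12 3 16 11 6 14) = [5, 1, 2, 16, 4, 7, 14, 12, 8, 9, 10, 6, 3, 13, 0, 15, 11]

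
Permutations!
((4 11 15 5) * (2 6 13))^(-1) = (2 13 6)(4 5 15 11)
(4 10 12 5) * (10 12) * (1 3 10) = [0, 3, 2, 10, 12, 4, 6, 7, 8, 9, 1, 11, 5] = (1 3 10)(4 12 5)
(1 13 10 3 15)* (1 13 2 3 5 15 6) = [0, 2, 3, 6, 4, 15, 1, 7, 8, 9, 5, 11, 12, 10, 14, 13] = (1 2 3 6)(5 15 13 10)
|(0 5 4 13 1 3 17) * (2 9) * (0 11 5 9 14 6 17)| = 12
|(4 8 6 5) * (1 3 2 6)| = 7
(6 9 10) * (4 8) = [0, 1, 2, 3, 8, 5, 9, 7, 4, 10, 6] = (4 8)(6 9 10)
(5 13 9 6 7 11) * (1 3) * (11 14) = (1 3)(5 13 9 6 7 14 11) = [0, 3, 2, 1, 4, 13, 7, 14, 8, 6, 10, 5, 12, 9, 11]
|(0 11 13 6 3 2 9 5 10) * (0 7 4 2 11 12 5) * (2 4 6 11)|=|(0 12 5 10 7 6 3 2 9)(11 13)|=18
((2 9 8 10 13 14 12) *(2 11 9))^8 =((8 10 13 14 12 11 9))^8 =(8 10 13 14 12 11 9)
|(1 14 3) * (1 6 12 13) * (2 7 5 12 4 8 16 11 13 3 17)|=14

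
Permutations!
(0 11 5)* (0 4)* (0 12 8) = (0 11 5 4 12 8) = [11, 1, 2, 3, 12, 4, 6, 7, 0, 9, 10, 5, 8]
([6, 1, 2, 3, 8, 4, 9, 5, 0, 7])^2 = [9, 1, 2, 3, 0, 8, 7, 4, 6, 5]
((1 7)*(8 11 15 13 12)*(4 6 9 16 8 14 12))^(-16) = (16)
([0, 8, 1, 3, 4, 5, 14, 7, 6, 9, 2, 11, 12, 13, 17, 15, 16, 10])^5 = (1 10 14 8 2 17 6)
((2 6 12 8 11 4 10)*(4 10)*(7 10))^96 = (2 7 8 6 10 11 12)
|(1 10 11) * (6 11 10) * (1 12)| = 4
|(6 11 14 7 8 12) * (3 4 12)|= |(3 4 12 6 11 14 7 8)|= 8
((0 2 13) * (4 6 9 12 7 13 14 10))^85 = (0 6)(2 9)(4 13)(7 10)(12 14)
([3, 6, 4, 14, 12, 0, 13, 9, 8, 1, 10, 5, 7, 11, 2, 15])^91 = (15)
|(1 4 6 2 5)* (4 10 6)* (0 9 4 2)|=8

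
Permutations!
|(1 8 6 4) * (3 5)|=4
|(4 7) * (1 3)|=2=|(1 3)(4 7)|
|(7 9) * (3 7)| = |(3 7 9)| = 3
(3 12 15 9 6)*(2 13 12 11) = (2 13 12 15 9 6 3 11) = [0, 1, 13, 11, 4, 5, 3, 7, 8, 6, 10, 2, 15, 12, 14, 9]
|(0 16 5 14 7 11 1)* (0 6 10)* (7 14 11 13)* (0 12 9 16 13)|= |(0 13 7)(1 6 10 12 9 16 5 11)|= 24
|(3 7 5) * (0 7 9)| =|(0 7 5 3 9)| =5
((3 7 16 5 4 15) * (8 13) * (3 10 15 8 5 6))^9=(3 7 16 6)(4 8 13 5)(10 15)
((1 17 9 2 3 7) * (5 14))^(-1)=(1 7 3 2 9 17)(5 14)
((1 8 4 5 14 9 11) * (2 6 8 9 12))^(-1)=(1 11 9)(2 12 14 5 4 8 6)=((1 9 11)(2 6 8 4 5 14 12))^(-1)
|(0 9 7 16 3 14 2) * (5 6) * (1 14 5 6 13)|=|(0 9 7 16 3 5 13 1 14 2)|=10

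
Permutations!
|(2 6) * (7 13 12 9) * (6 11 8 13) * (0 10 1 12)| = 11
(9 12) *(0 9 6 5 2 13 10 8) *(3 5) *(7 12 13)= (0 9 13 10 8)(2 7 12 6 3 5)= [9, 1, 7, 5, 4, 2, 3, 12, 0, 13, 8, 11, 6, 10]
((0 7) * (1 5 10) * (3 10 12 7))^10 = (0 1 7 10 12 3 5)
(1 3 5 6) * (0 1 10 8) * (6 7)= (0 1 3 5 7 6 10 8)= [1, 3, 2, 5, 4, 7, 10, 6, 0, 9, 8]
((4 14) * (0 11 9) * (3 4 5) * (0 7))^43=(0 7 9 11)(3 5 14 4)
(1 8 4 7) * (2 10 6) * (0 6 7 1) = (0 6 2 10 7)(1 8 4) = [6, 8, 10, 3, 1, 5, 2, 0, 4, 9, 7]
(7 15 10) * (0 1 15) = (0 1 15 10 7) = [1, 15, 2, 3, 4, 5, 6, 0, 8, 9, 7, 11, 12, 13, 14, 10]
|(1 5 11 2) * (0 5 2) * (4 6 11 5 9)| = 10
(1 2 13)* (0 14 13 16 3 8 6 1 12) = (0 14 13 12)(1 2 16 3 8 6) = [14, 2, 16, 8, 4, 5, 1, 7, 6, 9, 10, 11, 0, 12, 13, 15, 3]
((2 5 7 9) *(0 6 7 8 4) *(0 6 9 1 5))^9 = (9)(1 4)(5 6)(7 8)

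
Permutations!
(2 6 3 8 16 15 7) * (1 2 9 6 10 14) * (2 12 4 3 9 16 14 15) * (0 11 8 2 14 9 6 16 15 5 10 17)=(0 11 8 9 16 14 1 12 4 3 2 17)(5 10)(7 15)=[11, 12, 17, 2, 3, 10, 6, 15, 9, 16, 5, 8, 4, 13, 1, 7, 14, 0]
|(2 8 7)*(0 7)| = 4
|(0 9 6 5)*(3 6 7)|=6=|(0 9 7 3 6 5)|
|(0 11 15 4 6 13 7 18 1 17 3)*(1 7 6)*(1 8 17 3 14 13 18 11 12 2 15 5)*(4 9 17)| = |(0 12 2 15 9 17 14 13 6 18 7 11 5 1 3)(4 8)| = 30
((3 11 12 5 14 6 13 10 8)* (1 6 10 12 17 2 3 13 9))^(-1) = ((1 6 9)(2 3 11 17)(5 14 10 8 13 12))^(-1) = (1 9 6)(2 17 11 3)(5 12 13 8 10 14)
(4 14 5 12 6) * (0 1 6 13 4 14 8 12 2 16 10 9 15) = (0 1 6 14 5 2 16 10 9 15)(4 8 12 13) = [1, 6, 16, 3, 8, 2, 14, 7, 12, 15, 9, 11, 13, 4, 5, 0, 10]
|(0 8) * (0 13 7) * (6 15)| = |(0 8 13 7)(6 15)| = 4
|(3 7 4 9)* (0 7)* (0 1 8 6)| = 8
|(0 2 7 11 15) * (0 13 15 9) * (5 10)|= 10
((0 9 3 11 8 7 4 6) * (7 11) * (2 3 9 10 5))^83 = ((0 10 5 2 3 7 4 6)(8 11))^83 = (0 2 4 10 3 6 5 7)(8 11)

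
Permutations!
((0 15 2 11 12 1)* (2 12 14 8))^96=((0 15 12 1)(2 11 14 8))^96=(15)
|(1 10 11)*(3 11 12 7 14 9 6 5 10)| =|(1 3 11)(5 10 12 7 14 9 6)| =21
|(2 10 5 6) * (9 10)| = |(2 9 10 5 6)| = 5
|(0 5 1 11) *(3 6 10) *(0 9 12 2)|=21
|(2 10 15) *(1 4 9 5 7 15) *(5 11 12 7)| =9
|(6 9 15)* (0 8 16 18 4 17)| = |(0 8 16 18 4 17)(6 9 15)| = 6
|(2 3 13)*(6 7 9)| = |(2 3 13)(6 7 9)| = 3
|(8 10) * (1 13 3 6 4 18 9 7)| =|(1 13 3 6 4 18 9 7)(8 10)| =8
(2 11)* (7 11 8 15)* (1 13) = (1 13)(2 8 15 7 11) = [0, 13, 8, 3, 4, 5, 6, 11, 15, 9, 10, 2, 12, 1, 14, 7]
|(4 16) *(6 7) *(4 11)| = |(4 16 11)(6 7)| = 6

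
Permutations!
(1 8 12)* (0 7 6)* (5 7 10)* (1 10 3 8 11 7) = (0 3 8 12 10 5 1 11 7 6) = [3, 11, 2, 8, 4, 1, 0, 6, 12, 9, 5, 7, 10]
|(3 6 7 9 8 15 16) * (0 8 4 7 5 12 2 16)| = 6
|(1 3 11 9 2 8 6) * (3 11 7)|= |(1 11 9 2 8 6)(3 7)|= 6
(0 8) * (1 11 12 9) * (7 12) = (0 8)(1 11 7 12 9) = [8, 11, 2, 3, 4, 5, 6, 12, 0, 1, 10, 7, 9]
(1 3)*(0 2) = (0 2)(1 3) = [2, 3, 0, 1]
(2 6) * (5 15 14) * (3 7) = (2 6)(3 7)(5 15 14) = [0, 1, 6, 7, 4, 15, 2, 3, 8, 9, 10, 11, 12, 13, 5, 14]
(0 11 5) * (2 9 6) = (0 11 5)(2 9 6) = [11, 1, 9, 3, 4, 0, 2, 7, 8, 6, 10, 5]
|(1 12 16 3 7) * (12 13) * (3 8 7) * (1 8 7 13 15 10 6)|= 20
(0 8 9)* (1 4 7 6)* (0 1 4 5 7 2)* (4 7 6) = (0 8 9 1 5 6 7 4 2) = [8, 5, 0, 3, 2, 6, 7, 4, 9, 1]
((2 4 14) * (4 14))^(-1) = (2 14)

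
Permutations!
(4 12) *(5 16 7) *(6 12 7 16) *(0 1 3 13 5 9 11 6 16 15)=(0 1 3 13 5 16 15)(4 7 9 11 6 12)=[1, 3, 2, 13, 7, 16, 12, 9, 8, 11, 10, 6, 4, 5, 14, 0, 15]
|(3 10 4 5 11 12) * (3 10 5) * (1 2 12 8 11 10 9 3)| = 8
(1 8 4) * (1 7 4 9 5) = [0, 8, 2, 3, 7, 1, 6, 4, 9, 5] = (1 8 9 5)(4 7)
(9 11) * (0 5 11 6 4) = (0 5 11 9 6 4) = [5, 1, 2, 3, 0, 11, 4, 7, 8, 6, 10, 9]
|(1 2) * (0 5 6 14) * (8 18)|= 4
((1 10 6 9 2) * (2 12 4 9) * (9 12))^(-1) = (1 2 6 10)(4 12)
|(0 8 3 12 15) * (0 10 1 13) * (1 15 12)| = |(0 8 3 1 13)(10 15)| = 10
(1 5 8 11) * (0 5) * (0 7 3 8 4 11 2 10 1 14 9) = (0 5 4 11 14 9)(1 7 3 8 2 10) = [5, 7, 10, 8, 11, 4, 6, 3, 2, 0, 1, 14, 12, 13, 9]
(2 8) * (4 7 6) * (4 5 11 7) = [0, 1, 8, 3, 4, 11, 5, 6, 2, 9, 10, 7] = (2 8)(5 11 7 6)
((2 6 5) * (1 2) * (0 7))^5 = ((0 7)(1 2 6 5))^5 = (0 7)(1 2 6 5)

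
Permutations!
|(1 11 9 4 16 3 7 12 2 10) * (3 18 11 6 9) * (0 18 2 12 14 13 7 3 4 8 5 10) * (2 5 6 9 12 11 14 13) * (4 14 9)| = 90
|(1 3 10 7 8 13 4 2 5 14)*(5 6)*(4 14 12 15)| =42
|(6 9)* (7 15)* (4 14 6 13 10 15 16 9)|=6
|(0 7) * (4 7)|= 3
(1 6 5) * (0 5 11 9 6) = (0 5 1)(6 11 9) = [5, 0, 2, 3, 4, 1, 11, 7, 8, 6, 10, 9]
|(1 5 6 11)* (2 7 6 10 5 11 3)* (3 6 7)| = |(1 11)(2 3)(5 10)| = 2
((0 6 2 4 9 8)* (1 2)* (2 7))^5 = (0 4 1 8 2 6 9 7)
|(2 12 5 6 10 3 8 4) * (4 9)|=9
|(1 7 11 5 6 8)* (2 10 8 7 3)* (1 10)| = |(1 3 2)(5 6 7 11)(8 10)| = 12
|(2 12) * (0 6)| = 2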